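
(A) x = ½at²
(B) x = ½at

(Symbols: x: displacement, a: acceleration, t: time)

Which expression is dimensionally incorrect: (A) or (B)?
(B)

(A) x = ½at²: LHS [L], RHS [L] ✓
(B) x = ½at: LHS [L], RHS [L T^-1] ✗

Expression (B) x = ½at is dimensionally incorrect.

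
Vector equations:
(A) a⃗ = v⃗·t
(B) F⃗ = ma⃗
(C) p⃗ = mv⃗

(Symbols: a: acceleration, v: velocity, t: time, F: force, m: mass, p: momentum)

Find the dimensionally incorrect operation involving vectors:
(A) a⃗ = v⃗·t

(A) a⃗ = v⃗·t: LHS [L T^-2], RHS [L] ✗ — acceleration is velocity per time; should be v⃗/t
(B) F⃗ = ma⃗: LHS [L M T^-2], RHS [L M T^-2] ✓ — Force and acceleration are vectors, mass is a scalar
(C) p⃗ = mv⃗: LHS [L M T^-1], RHS [L M T^-1] ✓ — mass (scalar) times velocity (vector)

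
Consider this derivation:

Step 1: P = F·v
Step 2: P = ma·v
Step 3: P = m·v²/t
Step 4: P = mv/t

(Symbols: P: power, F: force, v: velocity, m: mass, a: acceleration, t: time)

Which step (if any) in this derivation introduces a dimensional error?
Step 4

Step 1: P = F·v → LHS [L^2 M T^-3], RHS [L^2 M T^-3] ✓
Step 2: P = ma·v → LHS [L^2 M T^-3], RHS [L^2 M T^-3] ✓
Step 3: P = m·v²/t → LHS [L^2 M T^-3], RHS [L^2 M T^-3] ✓
Step 4: P = mv/t → LHS [L^2 M T^-3], RHS [L M T^-2] ✗

The first dimensional inconsistency appears in step 4: P = mv/t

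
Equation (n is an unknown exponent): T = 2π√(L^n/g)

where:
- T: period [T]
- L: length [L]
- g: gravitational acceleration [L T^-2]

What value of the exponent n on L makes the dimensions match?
n = 1

T has dimensions [T]; L has dimensions [L].
With n = 1: 2π√(L^1/g) has dimensions [T], matching the LHS ✓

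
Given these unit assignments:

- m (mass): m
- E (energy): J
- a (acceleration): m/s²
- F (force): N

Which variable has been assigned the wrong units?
m

The variable m (mass) should have units kg, not m.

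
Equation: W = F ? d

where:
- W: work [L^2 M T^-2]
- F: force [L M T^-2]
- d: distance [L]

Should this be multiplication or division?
multiplication (×): W = F × d

W [L^2 M T^-2]; F [L M T^-2]; d [L].
F × d → [L^2 M T^-2] ✓
F ÷ d → [M T^-2] ✗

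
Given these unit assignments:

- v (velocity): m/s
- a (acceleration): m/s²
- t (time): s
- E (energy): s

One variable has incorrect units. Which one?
E

The variable E (energy) should have units J, not s.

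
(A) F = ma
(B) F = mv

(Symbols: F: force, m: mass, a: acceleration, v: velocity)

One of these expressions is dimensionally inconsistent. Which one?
(B)

(A) F = ma: LHS [L M T^-2], RHS [L M T^-2] ✓
(B) F = mv: LHS [L M T^-2], RHS [L M T^-1] ✗

Expression (B) F = mv is dimensionally incorrect.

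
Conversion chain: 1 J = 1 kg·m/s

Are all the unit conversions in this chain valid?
The chain is incorrect (it contains an error).

Incorrect: Joule is kg·m²/s², not kg·m/s (that is momentum)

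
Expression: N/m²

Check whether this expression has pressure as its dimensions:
Yes

The expression N/m² has dimensions [L^-1 M T^-2], which is exactly pressure [L^-1 M T^-2].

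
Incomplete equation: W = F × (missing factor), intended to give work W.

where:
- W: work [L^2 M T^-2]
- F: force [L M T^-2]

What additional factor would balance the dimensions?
d (distance), dimensions [L]

W has dimensions [L^2 M T^-2] and F has dimensions [L M T^-2].
The missing factor must have dimensions [L^2 M T^-2] / [L M T^-2] = [L], i.e. distance (d).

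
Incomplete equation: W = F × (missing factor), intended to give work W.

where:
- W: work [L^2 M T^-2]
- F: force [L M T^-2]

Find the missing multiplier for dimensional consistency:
d (distance), dimensions [L]

W has dimensions [L^2 M T^-2] and F has dimensions [L M T^-2].
The missing factor must have dimensions [L^2 M T^-2] / [L M T^-2] = [L], i.e. distance (d).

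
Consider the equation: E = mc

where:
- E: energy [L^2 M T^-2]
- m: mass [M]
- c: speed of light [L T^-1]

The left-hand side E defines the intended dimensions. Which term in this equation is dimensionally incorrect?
The right-hand side term mc

E has dimensions [L^2 M T^-2], but mc has dimensions [L M T^-1], so the term mc is dimensionally wrong for E.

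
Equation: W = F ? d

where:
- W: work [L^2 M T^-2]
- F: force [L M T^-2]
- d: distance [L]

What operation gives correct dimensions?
multiplication (×): W = F × d

W [L^2 M T^-2]; F [L M T^-2]; d [L].
F × d → [L^2 M T^-2] ✓
F ÷ d → [M T^-2] ✗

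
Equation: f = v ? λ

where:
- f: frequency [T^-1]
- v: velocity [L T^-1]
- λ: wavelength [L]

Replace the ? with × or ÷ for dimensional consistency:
division (÷): f = v ÷ λ

f [T^-1]; v [L T^-1]; λ [L].
v × λ → [L^2 T^-1] ✗
v ÷ λ → [T^-1] ✓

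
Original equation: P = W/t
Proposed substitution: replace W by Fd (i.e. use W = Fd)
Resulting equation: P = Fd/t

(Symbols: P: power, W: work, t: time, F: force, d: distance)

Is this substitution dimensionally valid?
Yes

[W] = [L^2 M T^-2] and [Fd] = [L^2 M T^-2]. These match, so the substitution replaces a quantity by one of the same dimensions and the result P = Fd/t has LHS [L^2 M T^-3] vs RHS [L^2 M T^-3] — still consistent.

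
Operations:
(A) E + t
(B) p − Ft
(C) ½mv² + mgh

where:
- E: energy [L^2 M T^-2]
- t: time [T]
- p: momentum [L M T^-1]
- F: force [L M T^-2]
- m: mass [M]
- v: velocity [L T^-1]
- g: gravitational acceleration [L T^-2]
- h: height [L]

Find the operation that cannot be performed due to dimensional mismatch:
(A) E + t

(A) E + t: E [L^2 M T^-2] and t [T] — different dimensions cannot be added/subtracted ✗
(B) p − Ft: p [L M T^-1] and Ft [L M T^-1] — same dimensions ✓
(C) ½mv² + mgh: ½mv² [L^2 M T^-2] and mgh [L^2 M T^-2] — same dimensions ✓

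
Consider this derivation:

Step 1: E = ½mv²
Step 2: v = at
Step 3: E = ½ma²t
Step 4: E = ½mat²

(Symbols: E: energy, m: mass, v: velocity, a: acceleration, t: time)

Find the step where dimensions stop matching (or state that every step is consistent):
Step 3

Step 1: E = ½mv² → LHS [L^2 M T^-2], RHS [L^2 M T^-2] ✓
Step 2: v = at → LHS [L T^-1], RHS [L T^-1] ✓
Step 3: E = ½ma²t → LHS [L^2 M T^-2], RHS [L^2 M T^-3] ✗

The first dimensional inconsistency appears in step 3: E = ½ma²t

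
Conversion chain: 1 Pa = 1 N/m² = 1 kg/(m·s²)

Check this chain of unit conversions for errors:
The chain is correct (no errors).

Correct: Pascal is Newton per square meter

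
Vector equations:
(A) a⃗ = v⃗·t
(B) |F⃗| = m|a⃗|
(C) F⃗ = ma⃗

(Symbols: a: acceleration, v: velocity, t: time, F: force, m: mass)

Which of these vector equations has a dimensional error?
(A) a⃗ = v⃗·t

(A) a⃗ = v⃗·t: LHS [L T^-2], RHS [L] ✗ — acceleration is velocity per time; should be v⃗/t
(B) |F⃗| = m|a⃗|: LHS [L M T^-2], RHS [L M T^-2] ✓ — magnitudes of vectors are scalars
(C) F⃗ = ma⃗: LHS [L M T^-2], RHS [L M T^-2] ✓ — Force and acceleration are vectors, mass is a scalar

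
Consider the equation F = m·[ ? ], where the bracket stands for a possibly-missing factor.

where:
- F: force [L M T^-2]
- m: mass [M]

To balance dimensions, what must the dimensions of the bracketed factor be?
[L T^-2] — acceleration (e.g. a)

F has dimensions [L M T^-2]; m has dimensions [M].
The bracketed factor must supply [L M T^-2] / [M] = [L T^-2].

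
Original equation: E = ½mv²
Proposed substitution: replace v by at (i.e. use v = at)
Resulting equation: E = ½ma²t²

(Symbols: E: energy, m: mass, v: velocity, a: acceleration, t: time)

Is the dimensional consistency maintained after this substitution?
Yes

[v] = [L T^-1] and [at] = [L T^-1]. These match, so the substitution replaces a quantity by one of the same dimensions and the result E = ½ma²t² has LHS [L^2 M T^-2] vs RHS [L^2 M T^-2] — still consistent.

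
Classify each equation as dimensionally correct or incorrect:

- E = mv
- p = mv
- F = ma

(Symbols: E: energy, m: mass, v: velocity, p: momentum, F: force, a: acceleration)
Dimensionally correct: p = mv, F = ma
Dimensionally incorrect: E = mv
Ordered (correct first, then incorrect): p = mv, F = ma, E = mv

- E = mv: LHS [L^2 M T^-2], RHS [L M T^-1] → incorrect ✗
- p = mv: LHS [L M T^-1], RHS [L M T^-1] → correct ✓
- F = ma: LHS [L M T^-2], RHS [L M T^-2] → correct ✓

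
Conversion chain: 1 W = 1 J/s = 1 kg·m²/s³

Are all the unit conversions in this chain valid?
The chain is correct (no errors).

Correct: Watt is Joule per second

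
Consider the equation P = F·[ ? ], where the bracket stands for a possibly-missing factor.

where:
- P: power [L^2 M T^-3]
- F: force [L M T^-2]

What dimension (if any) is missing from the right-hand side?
[L T^-1] — velocity (e.g. v)

P has dimensions [L^2 M T^-3]; F has dimensions [L M T^-2].
The bracketed factor must supply [L^2 M T^-3] / [L M T^-2] = [L T^-1].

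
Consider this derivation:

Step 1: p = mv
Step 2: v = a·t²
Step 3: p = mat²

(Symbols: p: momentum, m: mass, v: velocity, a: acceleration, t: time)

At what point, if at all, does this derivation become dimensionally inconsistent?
Step 2

Step 1: p = mv → LHS [L M T^-1], RHS [L M T^-1] ✓
Step 2: v = a·t² → LHS [L T^-1], RHS [L] ✗

The first dimensional inconsistency appears in step 2: v = a·t²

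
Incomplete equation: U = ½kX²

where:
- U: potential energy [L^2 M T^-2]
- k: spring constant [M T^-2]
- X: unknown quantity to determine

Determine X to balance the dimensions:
X = x (displacement), dimensions [L]

U has dimensions [L^2 M T^-2]; the rest of the RHS (½k) has dimensions [M T^-2].
So X² must have dimensions [L^2], i.e. X has dimensions [L] — X = x (displacement).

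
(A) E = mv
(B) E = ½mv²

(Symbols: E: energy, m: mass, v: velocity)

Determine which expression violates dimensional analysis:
(A)

(A) E = mv: LHS [L^2 M T^-2], RHS [L M T^-1] ✗
(B) E = ½mv²: LHS [L^2 M T^-2], RHS [L^2 M T^-2] ✓

Expression (A) E = mv is dimensionally incorrect.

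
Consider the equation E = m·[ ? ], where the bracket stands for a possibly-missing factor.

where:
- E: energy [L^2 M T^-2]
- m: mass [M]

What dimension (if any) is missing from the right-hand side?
[L^2 T^-2] — velocity squared (e.g. v²)

E has dimensions [L^2 M T^-2]; m has dimensions [M].
The bracketed factor must supply [L^2 M T^-2] / [M] = [L^2 T^-2].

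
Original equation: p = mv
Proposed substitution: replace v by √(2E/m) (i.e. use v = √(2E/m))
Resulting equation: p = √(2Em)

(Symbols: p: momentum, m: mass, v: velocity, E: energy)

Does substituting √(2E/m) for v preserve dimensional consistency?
Yes

[v] = [L T^-1] and [√(2E/m)] = [L T^-1]. These match, so the substitution replaces a quantity by one of the same dimensions and the result p = √(2Em) has LHS [L M T^-1] vs RHS [L M T^-1] — still consistent.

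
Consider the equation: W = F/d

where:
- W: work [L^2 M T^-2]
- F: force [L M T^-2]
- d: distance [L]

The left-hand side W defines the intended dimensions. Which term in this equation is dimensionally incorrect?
The right-hand side term F/d

W has dimensions [L^2 M T^-2], but F/d has dimensions [M T^-2], so the term F/d is dimensionally wrong for W.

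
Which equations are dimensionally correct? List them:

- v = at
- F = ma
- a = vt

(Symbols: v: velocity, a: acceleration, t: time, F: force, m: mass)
Dimensionally correct: v = at, F = ma
Dimensionally incorrect: a = vt
Ordered (correct first, then incorrect): v = at, F = ma, a = vt

- v = at: LHS [L T^-1], RHS [L T^-1] → correct ✓
- F = ma: LHS [L M T^-2], RHS [L M T^-2] → correct ✓
- a = vt: LHS [L T^-2], RHS [L] → incorrect ✗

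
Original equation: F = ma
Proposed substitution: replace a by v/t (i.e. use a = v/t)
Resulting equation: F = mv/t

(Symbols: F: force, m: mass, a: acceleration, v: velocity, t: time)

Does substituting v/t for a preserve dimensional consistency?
Yes

[a] = [L T^-2] and [v/t] = [L T^-2]. These match, so the substitution replaces a quantity by one of the same dimensions and the result F = mv/t has LHS [L M T^-2] vs RHS [L M T^-2] — still consistent.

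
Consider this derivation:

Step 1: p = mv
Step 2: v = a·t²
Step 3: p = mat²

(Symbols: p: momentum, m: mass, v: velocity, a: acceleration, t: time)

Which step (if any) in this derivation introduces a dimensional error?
Step 2

Step 1: p = mv → LHS [L M T^-1], RHS [L M T^-1] ✓
Step 2: v = a·t² → LHS [L T^-1], RHS [L] ✗

The first dimensional inconsistency appears in step 2: v = a·t²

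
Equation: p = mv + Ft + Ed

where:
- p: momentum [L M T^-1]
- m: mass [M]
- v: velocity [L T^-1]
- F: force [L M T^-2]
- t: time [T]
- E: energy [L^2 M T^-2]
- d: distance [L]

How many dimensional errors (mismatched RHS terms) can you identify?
1

LHS p: [L M T^-1]
- mv: [L M T^-1] ✓
- Ft: [L M T^-1] ✓
- Ed: [L^3 M T^-2] ✗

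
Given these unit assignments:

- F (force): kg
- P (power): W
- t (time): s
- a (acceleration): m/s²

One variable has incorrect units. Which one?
F

The variable F (force) should have units N, not kg.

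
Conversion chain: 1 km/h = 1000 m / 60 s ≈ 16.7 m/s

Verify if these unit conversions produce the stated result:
The chain is incorrect (it contains an error).

Incorrect: 1 h = 3600 s, not 60 s (1 km/h ≈ 0.278 m/s)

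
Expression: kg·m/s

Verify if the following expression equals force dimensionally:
No

The expression kg·m/s has dimensions [L M T^-1], but force has dimensions [L M T^-2].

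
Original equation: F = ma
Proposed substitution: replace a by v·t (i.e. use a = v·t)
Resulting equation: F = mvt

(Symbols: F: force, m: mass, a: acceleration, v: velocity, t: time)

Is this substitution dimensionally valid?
No

[a] = [L T^-2] and [v·t] = [L]. These differ, so the substitution replaces a quantity by one of different dimensions and the result F = mvt has LHS [L M T^-2] vs RHS [L M] — inconsistent.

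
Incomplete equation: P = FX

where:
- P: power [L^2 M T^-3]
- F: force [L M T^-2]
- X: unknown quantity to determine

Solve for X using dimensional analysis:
X = v (velocity), dimensions [L T^-1]

P has dimensions [L^2 M T^-3]; the rest of the RHS (F) has dimensions [L M T^-2].
So X must have dimensions [L T^-1] — X = v (velocity).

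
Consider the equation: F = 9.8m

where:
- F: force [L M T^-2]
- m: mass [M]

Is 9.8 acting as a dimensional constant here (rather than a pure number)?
Yes

F has dimensions [L M T^-2], while m alone has dimensions [M]. For the equation to balance, the factor 9.8 must carry dimensions [L T^-2] — it is a dimensional constant (a numerical value of a physical quantity with its units suppressed), not a pure number.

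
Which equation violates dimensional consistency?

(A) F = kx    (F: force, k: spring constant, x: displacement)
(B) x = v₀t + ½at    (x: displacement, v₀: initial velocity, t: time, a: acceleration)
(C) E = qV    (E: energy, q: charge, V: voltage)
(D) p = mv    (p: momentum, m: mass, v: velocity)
(B) x = v₀t + ½at

The equation (B) x = v₀t + ½at is dimensionally incorrect.

LHS (x): [L]
RHS terms:
  - v₀t: [L] ✓
  - ½at: [L T^-1] ✗ (does not match LHS)

The dimensions do not match. The other three equations balance.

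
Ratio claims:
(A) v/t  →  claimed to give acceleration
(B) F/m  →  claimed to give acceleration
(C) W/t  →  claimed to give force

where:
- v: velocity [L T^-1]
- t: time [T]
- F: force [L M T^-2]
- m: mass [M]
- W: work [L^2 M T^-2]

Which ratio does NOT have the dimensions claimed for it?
(C) W/t does not give force

(A) v/t: [L T^-2] = acceleration [L T^-2] ✓
(B) F/m: [L T^-2] = acceleration [L T^-2] ✓
(C) W/t: [L^2 M T^-3] ≠ force [L M T^-2] ✗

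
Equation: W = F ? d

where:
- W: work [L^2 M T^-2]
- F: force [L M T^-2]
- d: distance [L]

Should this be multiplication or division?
multiplication (×): W = F × d

W [L^2 M T^-2]; F [L M T^-2]; d [L].
F × d → [L^2 M T^-2] ✓
F ÷ d → [M T^-2] ✗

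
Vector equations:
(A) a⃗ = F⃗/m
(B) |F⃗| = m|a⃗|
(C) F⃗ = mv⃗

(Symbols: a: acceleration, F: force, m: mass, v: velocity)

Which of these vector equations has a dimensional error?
(C) F⃗ = mv⃗

(A) a⃗ = F⃗/m: LHS [L T^-2], RHS [L T^-2] ✓ — force (vector) divided by mass (scalar)
(B) |F⃗| = m|a⃗|: LHS [L M T^-2], RHS [L M T^-2] ✓ — magnitudes of vectors are scalars
(C) F⃗ = mv⃗: LHS [L M T^-2], RHS [L M T^-1] ✗ — mass times velocity is momentum, not force; should be ma⃗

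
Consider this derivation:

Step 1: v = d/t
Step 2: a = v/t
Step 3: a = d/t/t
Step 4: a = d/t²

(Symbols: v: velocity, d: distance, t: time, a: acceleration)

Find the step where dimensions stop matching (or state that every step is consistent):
No step introduces an error — all steps are dimensionally consistent.

Step 1: v = d/t → LHS [L T^-1], RHS [L T^-1] ✓
Step 2: a = v/t → LHS [L T^-2], RHS [L T^-2] ✓
Step 3: a = d/t/t → LHS [L T^-2], RHS [L T^-2] ✓
Step 4: a = d/t² → LHS [L T^-2], RHS [L T^-2] ✓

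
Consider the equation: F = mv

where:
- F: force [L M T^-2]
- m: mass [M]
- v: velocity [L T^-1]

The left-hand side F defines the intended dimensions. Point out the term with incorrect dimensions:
The right-hand side term mv

F has dimensions [L M T^-2], but mv has dimensions [L M T^-1], so the term mv is dimensionally wrong for F.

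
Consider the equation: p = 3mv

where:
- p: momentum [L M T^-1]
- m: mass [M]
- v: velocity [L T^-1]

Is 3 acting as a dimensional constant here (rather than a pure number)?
No

p has dimensions [L M T^-1] and mv already has dimensions [L M T^-1], so the equation balances without 3 contributing any dimensions. 3 is a pure (dimensionless) number; changing or removing it would not affect dimensional consistency.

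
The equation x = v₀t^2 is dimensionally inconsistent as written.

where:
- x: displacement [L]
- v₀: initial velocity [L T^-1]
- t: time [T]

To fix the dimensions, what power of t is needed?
The exponent of t should be 1: x = v₀t

The LHS x has dimensions [L]; t has dimensions [T].
As written, the RHS v₀t^2 (exponent 2 on t) has dimensions [L T], which does not match.
With exponent 1, the RHS v₀t has dimensions [L], matching the LHS.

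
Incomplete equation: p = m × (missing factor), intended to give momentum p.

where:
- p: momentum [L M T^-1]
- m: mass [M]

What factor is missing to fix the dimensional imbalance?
v (velocity), dimensions [L T^-1]

p has dimensions [L M T^-1] and m has dimensions [M].
The missing factor must have dimensions [L M T^-1] / [M] = [L T^-1], i.e. velocity (v).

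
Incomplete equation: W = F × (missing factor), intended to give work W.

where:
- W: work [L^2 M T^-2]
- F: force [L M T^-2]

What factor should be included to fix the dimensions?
d (distance), dimensions [L]

W has dimensions [L^2 M T^-2] and F has dimensions [L M T^-2].
The missing factor must have dimensions [L^2 M T^-2] / [L M T^-2] = [L], i.e. distance (d).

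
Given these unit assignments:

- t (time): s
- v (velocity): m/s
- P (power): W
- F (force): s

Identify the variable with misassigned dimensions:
F

The variable F (force) should have units N, not s.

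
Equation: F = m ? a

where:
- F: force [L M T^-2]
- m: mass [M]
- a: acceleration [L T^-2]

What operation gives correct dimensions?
multiplication (×): F = m × a

F [L M T^-2]; m [M]; a [L T^-2].
m × a → [L M T^-2] ✓
m ÷ a → [L^-1 M T^2] ✗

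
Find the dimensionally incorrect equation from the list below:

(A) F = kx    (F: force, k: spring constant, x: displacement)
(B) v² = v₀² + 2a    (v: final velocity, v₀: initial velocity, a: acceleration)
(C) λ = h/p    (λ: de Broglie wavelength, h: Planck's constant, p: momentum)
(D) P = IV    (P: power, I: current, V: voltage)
(B) v² = v₀² + 2a

The equation (B) v² = v₀² + 2a is dimensionally incorrect.

LHS (v²): [L^2 T^-2]
RHS terms:
  - v₀²: [L^2 T^-2] ✓
  - 2a: [L T^-2] ✗ (does not match LHS)

The dimensions do not match. The other three equations balance.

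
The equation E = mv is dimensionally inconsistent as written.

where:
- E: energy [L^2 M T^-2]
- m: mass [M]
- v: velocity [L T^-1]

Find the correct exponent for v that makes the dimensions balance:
The exponent of v should be 2: E = mv^2

The LHS E has dimensions [L^2 M T^-2]; v has dimensions [L T^-1].
As written, the RHS mv (exponent 1 on v) has dimensions [L M T^-1], which does not match.
With exponent 2, the RHS mv^2 has dimensions [L^2 M T^-2], matching the LHS.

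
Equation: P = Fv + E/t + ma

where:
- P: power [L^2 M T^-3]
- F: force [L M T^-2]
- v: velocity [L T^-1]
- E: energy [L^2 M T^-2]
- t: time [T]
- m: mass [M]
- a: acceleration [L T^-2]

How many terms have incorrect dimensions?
1

LHS P: [L^2 M T^-3]
- Fv: [L^2 M T^-3] ✓
- E/t: [L^2 M T^-3] ✓
- ma: [L M T^-2] ✗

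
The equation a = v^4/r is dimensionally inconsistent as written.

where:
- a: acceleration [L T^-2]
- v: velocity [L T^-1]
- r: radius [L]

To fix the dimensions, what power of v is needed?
The exponent of v should be 2: a = v^2/r

The LHS a has dimensions [L T^-2]; v has dimensions [L T^-1].
As written, the RHS v^4/r (exponent 4 on v) has dimensions [L^3 T^-4], which does not match.
With exponent 2, the RHS v^2/r has dimensions [L T^-2], matching the LHS.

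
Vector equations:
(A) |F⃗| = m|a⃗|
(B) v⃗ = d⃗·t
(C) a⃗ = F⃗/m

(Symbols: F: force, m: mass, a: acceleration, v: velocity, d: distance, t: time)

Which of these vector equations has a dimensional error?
(B) v⃗ = d⃗·t

(A) |F⃗| = m|a⃗|: LHS [L M T^-2], RHS [L M T^-2] ✓ — magnitudes of vectors are scalars
(B) v⃗ = d⃗·t: LHS [L T^-1], RHS [L T] ✗ — velocity is displacement per time; should be d⃗/t
(C) a⃗ = F⃗/m: LHS [L T^-2], RHS [L T^-2] ✓ — force (vector) divided by mass (scalar)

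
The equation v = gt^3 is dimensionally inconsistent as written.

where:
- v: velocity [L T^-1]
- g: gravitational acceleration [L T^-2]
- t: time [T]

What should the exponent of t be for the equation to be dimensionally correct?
The exponent of t should be 1: v = gt

The LHS v has dimensions [L T^-1]; t has dimensions [T].
As written, the RHS gt^3 (exponent 3 on t) has dimensions [L T], which does not match.
With exponent 1, the RHS gt has dimensions [L T^-1], matching the LHS.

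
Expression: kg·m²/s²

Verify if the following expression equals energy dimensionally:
Yes

The expression kg·m²/s² has dimensions [L^2 M T^-2], which is exactly energy [L^2 M T^-2].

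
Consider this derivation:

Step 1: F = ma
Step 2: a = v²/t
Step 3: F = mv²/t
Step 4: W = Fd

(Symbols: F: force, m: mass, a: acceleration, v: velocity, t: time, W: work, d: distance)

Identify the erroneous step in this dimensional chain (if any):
Step 2

Step 1: F = ma → LHS [L M T^-2], RHS [L M T^-2] ✓
Step 2: a = v²/t → LHS [L T^-2], RHS [L^2 T^-3] ✗

The first dimensional inconsistency appears in step 2: a = v²/t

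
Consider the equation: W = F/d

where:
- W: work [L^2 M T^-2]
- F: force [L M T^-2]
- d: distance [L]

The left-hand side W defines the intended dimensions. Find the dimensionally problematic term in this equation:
The right-hand side term F/d

W has dimensions [L^2 M T^-2], but F/d has dimensions [M T^-2], so the term F/d is dimensionally wrong for W.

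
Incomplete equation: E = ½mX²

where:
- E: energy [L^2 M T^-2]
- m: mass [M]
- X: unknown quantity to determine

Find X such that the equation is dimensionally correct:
X = v (velocity), dimensions [L T^-1]

E has dimensions [L^2 M T^-2]; the rest of the RHS (½m) has dimensions [M].
So X² must have dimensions [L^2 T^-2], i.e. X has dimensions [L T^-1] — X = v (velocity).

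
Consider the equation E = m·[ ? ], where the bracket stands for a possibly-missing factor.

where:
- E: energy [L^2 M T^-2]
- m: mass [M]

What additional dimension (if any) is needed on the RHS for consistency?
[L^2 T^-2] — velocity squared (e.g. v²)

E has dimensions [L^2 M T^-2]; m has dimensions [M].
The bracketed factor must supply [L^2 M T^-2] / [M] = [L^2 T^-2].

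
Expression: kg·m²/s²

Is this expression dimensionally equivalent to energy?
Yes

The expression kg·m²/s² has dimensions [L^2 M T^-2], which is exactly energy [L^2 M T^-2].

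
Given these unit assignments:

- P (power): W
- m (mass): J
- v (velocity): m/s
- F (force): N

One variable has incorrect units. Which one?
m

The variable m (mass) should have units kg, not J.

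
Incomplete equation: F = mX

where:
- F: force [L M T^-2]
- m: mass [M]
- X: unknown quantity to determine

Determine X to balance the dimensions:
X = a (acceleration), dimensions [L T^-2]

F has dimensions [L M T^-2]; the rest of the RHS (m) has dimensions [M].
So X must have dimensions [L T^-2] — X = a (acceleration).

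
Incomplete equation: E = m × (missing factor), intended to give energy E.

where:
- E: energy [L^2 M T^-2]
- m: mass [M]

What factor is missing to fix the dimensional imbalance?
v² (velocity squared), dimensions [L^2 T^-2]

E has dimensions [L^2 M T^-2] and m has dimensions [M].
The missing factor must have dimensions [L^2 M T^-2] / [M] = [L^2 T^-2], i.e. velocity squared (v²).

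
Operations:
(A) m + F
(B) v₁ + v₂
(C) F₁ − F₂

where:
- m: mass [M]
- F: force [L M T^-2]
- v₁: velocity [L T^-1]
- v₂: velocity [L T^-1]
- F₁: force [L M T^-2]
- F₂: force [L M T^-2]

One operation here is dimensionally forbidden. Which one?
(A) m + F

(A) m + F: m [M] and F [L M T^-2] — different dimensions cannot be added/subtracted ✗
(B) v₁ + v₂: v₁ [L T^-1] and v₂ [L T^-1] — same dimensions ✓
(C) F₁ − F₂: F₁ [L M T^-2] and F₂ [L M T^-2] — same dimensions ✓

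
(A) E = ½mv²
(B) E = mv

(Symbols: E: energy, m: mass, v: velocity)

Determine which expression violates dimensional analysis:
(B)

(A) E = ½mv²: LHS [L^2 M T^-2], RHS [L^2 M T^-2] ✓
(B) E = mv: LHS [L^2 M T^-2], RHS [L M T^-1] ✗

Expression (B) E = mv is dimensionally incorrect.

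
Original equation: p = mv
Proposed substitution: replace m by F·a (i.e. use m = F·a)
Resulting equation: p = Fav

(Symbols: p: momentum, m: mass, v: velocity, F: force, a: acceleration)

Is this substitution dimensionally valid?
No

[m] = [M] and [F·a] = [L^2 M T^-4]. These differ, so the substitution replaces a quantity by one of different dimensions and the result p = Fav has LHS [L M T^-1] vs RHS [L^3 M T^-5] — inconsistent.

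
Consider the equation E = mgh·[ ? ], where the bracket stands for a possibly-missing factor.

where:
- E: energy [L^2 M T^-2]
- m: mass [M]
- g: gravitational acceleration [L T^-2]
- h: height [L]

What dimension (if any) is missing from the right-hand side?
Nothing is missing — the bracketed factor must be dimensionless.

E has dimensions [L^2 M T^-2] and mgh already has dimensions [L^2 M T^-2], so E = mgh is dimensionally complete.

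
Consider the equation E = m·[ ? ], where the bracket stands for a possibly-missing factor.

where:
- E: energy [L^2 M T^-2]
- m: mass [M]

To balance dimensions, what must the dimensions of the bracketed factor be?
[L^2 T^-2] — velocity squared (e.g. v²)

E has dimensions [L^2 M T^-2]; m has dimensions [M].
The bracketed factor must supply [L^2 M T^-2] / [M] = [L^2 T^-2].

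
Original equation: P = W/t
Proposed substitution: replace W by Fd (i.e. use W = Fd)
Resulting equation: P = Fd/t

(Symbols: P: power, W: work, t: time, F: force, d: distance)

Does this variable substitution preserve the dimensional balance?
Yes

[W] = [L^2 M T^-2] and [Fd] = [L^2 M T^-2]. These match, so the substitution replaces a quantity by one of the same dimensions and the result P = Fd/t has LHS [L^2 M T^-3] vs RHS [L^2 M T^-3] — still consistent.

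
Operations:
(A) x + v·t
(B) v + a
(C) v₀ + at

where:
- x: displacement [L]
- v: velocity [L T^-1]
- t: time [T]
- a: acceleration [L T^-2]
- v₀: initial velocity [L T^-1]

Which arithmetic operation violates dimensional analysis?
(B) v + a

(A) x + v·t: x [L] and v·t [L] — same dimensions ✓
(B) v + a: v [L T^-1] and a [L T^-2] — different dimensions cannot be added/subtracted ✗
(C) v₀ + at: v₀ [L T^-1] and at [L T^-1] — same dimensions ✓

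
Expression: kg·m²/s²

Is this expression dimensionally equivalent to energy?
Yes

The expression kg·m²/s² has dimensions [L^2 M T^-2], which is exactly energy [L^2 M T^-2].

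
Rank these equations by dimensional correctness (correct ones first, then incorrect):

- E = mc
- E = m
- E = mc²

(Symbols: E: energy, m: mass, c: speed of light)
Dimensionally correct: E = mc²
Dimensionally incorrect: E = mc, E = m
Ordered (correct first, then incorrect): E = mc², E = mc, E = m

- E = mc: LHS [L^2 M T^-2], RHS [L M T^-1] → incorrect ✗
- E = m: LHS [L^2 M T^-2], RHS [M] → incorrect ✗
- E = mc²: LHS [L^2 M T^-2], RHS [L^2 M T^-2] → correct ✓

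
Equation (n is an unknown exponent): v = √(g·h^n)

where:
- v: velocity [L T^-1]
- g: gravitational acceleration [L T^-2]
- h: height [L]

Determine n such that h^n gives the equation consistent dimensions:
n = 1

v has dimensions [L T^-1]; h has dimensions [L].
With n = 1: √(g·h^1) has dimensions [L T^-1], matching the LHS ✓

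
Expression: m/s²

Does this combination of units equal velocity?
No

The expression m/s² has dimensions [L T^-2], but velocity has dimensions [L T^-1].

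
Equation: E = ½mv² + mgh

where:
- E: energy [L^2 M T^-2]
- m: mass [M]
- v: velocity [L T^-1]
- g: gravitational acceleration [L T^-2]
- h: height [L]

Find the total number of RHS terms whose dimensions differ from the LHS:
0

LHS E: [L^2 M T^-2]
- ½mv²: [L^2 M T^-2] ✓
- mgh: [L^2 M T^-2] ✓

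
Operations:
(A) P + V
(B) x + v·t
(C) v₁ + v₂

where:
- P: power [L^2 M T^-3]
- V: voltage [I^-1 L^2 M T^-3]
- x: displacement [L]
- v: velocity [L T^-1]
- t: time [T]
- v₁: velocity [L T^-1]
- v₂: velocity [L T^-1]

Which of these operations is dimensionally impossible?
(A) P + V

(A) P + V: P [L^2 M T^-3] and V [I^-1 L^2 M T^-3] — different dimensions cannot be added/subtracted ✗
(B) x + v·t: x [L] and v·t [L] — same dimensions ✓
(C) v₁ + v₂: v₁ [L T^-1] and v₂ [L T^-1] — same dimensions ✓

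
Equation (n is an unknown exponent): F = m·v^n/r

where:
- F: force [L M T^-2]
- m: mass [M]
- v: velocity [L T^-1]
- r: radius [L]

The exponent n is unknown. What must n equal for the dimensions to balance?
n = 2

F has dimensions [L M T^-2]; v has dimensions [L T^-1].
The rest of the RHS has dimensions [L^-1 M], so v^n must supply [L^2 T^-2].
With n = 2: m·v^2/r has dimensions [L M T^-2], matching the LHS ✓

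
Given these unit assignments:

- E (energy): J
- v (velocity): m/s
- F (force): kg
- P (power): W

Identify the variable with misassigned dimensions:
F

The variable F (force) should have units N, not kg.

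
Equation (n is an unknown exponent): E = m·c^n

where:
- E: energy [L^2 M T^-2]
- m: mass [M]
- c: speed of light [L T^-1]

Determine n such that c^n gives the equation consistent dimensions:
n = 2

E has dimensions [L^2 M T^-2]; c has dimensions [L T^-1].
The rest of the RHS has dimensions [M], so c^n must supply [L^2 T^-2].
With n = 2: m·c^2 has dimensions [L^2 M T^-2], matching the LHS ✓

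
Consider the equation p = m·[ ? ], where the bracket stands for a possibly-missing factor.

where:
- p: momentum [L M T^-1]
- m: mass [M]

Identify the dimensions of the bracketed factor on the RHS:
[L T^-1] — velocity (e.g. v)

p has dimensions [L M T^-1]; m has dimensions [M].
The bracketed factor must supply [L M T^-1] / [M] = [L T^-1].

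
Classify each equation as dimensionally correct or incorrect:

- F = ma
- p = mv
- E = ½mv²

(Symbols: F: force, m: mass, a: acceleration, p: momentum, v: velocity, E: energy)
Dimensionally correct: F = ma, p = mv, E = ½mv²
Dimensionally incorrect: none
Ordered (correct first, then incorrect): F = ma, p = mv, E = ½mv²

- F = ma: LHS [L M T^-2], RHS [L M T^-2] → correct ✓
- p = mv: LHS [L M T^-1], RHS [L M T^-1] → correct ✓
- E = ½mv²: LHS [L^2 M T^-2], RHS [L^2 M T^-2] → correct ✓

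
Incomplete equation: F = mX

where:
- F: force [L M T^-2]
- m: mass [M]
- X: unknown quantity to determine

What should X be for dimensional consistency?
X = a (acceleration), dimensions [L T^-2]

F has dimensions [L M T^-2]; the rest of the RHS (m) has dimensions [M].
So X must have dimensions [L T^-2] — X = a (acceleration).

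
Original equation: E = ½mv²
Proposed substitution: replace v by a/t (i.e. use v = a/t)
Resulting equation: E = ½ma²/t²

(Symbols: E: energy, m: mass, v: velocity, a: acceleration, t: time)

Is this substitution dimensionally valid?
No

[v] = [L T^-1] and [a/t] = [L T^-3]. These differ, so the substitution replaces a quantity by one of different dimensions and the result E = ½ma²/t² has LHS [L^2 M T^-2] vs RHS [L^2 M T^-6] — inconsistent.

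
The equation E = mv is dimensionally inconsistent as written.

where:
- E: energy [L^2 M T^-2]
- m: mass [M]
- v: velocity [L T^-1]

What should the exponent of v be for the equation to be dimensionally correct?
The exponent of v should be 2: E = mv^2

The LHS E has dimensions [L^2 M T^-2]; v has dimensions [L T^-1].
As written, the RHS mv (exponent 1 on v) has dimensions [L M T^-1], which does not match.
With exponent 2, the RHS mv^2 has dimensions [L^2 M T^-2], matching the LHS.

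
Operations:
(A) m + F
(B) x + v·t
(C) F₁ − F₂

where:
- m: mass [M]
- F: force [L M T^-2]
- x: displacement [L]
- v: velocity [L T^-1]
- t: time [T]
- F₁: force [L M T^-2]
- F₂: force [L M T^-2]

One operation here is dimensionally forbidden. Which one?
(A) m + F

(A) m + F: m [M] and F [L M T^-2] — different dimensions cannot be added/subtracted ✗
(B) x + v·t: x [L] and v·t [L] — same dimensions ✓
(C) F₁ − F₂: F₁ [L M T^-2] and F₂ [L M T^-2] — same dimensions ✓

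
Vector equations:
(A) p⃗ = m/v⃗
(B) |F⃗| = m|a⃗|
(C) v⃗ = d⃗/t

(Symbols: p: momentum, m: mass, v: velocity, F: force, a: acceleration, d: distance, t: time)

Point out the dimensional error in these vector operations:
(A) p⃗ = m/v⃗

(A) p⃗ = m/v⃗: LHS [L M T^-1], RHS [L^-1 M T] ✗ — momentum is mass times velocity; should be mv⃗ (and division by a vector is undefined)
(B) |F⃗| = m|a⃗|: LHS [L M T^-2], RHS [L M T^-2] ✓ — magnitudes of vectors are scalars
(C) v⃗ = d⃗/t: LHS [L T^-1], RHS [L T^-1] ✓ — displacement (vector) divided by time (scalar)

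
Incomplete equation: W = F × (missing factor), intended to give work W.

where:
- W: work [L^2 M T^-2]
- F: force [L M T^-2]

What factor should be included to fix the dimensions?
d (distance), dimensions [L]

W has dimensions [L^2 M T^-2] and F has dimensions [L M T^-2].
The missing factor must have dimensions [L^2 M T^-2] / [L M T^-2] = [L], i.e. distance (d).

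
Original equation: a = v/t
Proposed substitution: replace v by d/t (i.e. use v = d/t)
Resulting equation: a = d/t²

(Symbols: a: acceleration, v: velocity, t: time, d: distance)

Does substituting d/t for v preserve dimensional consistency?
Yes

[v] = [L T^-1] and [d/t] = [L T^-1]. These match, so the substitution replaces a quantity by one of the same dimensions and the result a = d/t² has LHS [L T^-2] vs RHS [L T^-2] — still consistent.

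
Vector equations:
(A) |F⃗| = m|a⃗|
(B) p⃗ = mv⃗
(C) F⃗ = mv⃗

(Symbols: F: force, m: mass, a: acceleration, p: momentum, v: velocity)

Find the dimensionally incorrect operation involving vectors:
(C) F⃗ = mv⃗

(A) |F⃗| = m|a⃗|: LHS [L M T^-2], RHS [L M T^-2] ✓ — magnitudes of vectors are scalars
(B) p⃗ = mv⃗: LHS [L M T^-1], RHS [L M T^-1] ✓ — mass (scalar) times velocity (vector)
(C) F⃗ = mv⃗: LHS [L M T^-2], RHS [L M T^-1] ✗ — mass times velocity is momentum, not force; should be ma⃗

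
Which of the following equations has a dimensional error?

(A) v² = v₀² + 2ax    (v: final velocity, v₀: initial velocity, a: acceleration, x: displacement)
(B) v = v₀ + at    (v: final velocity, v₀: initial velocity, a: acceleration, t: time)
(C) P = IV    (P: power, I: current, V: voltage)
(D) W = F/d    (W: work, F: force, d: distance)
(D) W = F/d

The equation (D) W = F/d is dimensionally incorrect.

LHS (W): [L^2 M T^-2]
RHS (F/d): [M T^-2] ✗

The dimensions do not match. The other three equations balance.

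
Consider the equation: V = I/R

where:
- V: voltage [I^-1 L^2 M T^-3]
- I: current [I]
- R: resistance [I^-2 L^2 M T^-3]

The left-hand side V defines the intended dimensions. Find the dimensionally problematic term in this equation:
The right-hand side term I/R

V has dimensions [I^-1 L^2 M T^-3], but I/R has dimensions [I^3 L^-2 M^-1 T^3], so the term I/R is dimensionally wrong for V.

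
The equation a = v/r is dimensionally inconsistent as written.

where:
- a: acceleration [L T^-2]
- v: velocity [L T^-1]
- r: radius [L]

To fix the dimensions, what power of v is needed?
The exponent of v should be 2: a = v^2/r

The LHS a has dimensions [L T^-2]; v has dimensions [L T^-1].
As written, the RHS v/r (exponent 1 on v) has dimensions [T^-1], which does not match.
With exponent 2, the RHS v^2/r has dimensions [L T^-2], matching the LHS.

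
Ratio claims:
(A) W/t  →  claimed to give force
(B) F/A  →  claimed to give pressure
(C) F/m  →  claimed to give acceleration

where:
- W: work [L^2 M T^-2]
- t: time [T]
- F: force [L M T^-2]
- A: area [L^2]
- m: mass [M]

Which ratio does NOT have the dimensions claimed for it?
(A) W/t does not give force

(A) W/t: [L^2 M T^-3] ≠ force [L M T^-2] ✗
(B) F/A: [L^-1 M T^-2] = pressure [L^-1 M T^-2] ✓
(C) F/m: [L T^-2] = acceleration [L T^-2] ✓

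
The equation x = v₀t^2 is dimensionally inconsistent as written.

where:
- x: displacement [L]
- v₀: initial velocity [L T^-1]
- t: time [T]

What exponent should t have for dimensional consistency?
The exponent of t should be 1: x = v₀t

The LHS x has dimensions [L]; t has dimensions [T].
As written, the RHS v₀t^2 (exponent 2 on t) has dimensions [L T], which does not match.
With exponent 1, the RHS v₀t has dimensions [L], matching the LHS.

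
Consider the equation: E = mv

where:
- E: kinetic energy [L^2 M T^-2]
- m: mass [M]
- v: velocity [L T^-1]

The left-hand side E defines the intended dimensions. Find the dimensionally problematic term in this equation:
The right-hand side term mv

E has dimensions [L^2 M T^-2], but mv has dimensions [L M T^-1], so the term mv is dimensionally wrong for E.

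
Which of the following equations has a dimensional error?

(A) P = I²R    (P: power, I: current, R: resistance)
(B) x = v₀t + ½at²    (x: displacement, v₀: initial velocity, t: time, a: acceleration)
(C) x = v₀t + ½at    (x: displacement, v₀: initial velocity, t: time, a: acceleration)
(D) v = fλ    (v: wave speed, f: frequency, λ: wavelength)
(C) x = v₀t + ½at

The equation (C) x = v₀t + ½at is dimensionally incorrect.

LHS (x): [L]
RHS terms:
  - v₀t: [L] ✓
  - ½at: [L T^-1] ✗ (does not match LHS)

The dimensions do not match. The other three equations balance.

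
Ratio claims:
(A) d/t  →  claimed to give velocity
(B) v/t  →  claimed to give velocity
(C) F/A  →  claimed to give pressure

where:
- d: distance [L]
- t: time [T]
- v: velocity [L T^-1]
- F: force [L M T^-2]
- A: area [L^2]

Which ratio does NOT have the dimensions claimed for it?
(B) v/t does not give velocity

(A) d/t: [L T^-1] = velocity [L T^-1] ✓
(B) v/t: [L T^-2] ≠ velocity [L T^-1] ✗
(C) F/A: [L^-1 M T^-2] = pressure [L^-1 M T^-2] ✓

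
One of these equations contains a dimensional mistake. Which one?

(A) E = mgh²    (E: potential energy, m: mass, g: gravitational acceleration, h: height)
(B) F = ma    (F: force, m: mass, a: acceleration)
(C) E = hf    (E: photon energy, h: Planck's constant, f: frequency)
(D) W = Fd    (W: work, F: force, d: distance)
(A) E = mgh²

The equation (A) E = mgh² is dimensionally incorrect.

LHS (E): [L^2 M T^-2]
RHS (mgh²): [L^3 M T^-2] ✗

The dimensions do not match. The other three equations balance.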